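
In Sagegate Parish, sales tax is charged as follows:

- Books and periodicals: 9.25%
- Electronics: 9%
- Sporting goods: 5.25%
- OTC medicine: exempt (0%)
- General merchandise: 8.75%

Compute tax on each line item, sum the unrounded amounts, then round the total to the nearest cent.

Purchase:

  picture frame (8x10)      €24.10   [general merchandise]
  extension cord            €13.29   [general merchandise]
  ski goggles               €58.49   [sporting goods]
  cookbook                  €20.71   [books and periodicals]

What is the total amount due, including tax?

Picture frame (8x10) €24.10: general merchandise → 8.75% → €2.10875
Extension cord €13.29: general merchandise → 8.75% → €1.162875
Ski goggles €58.49: sporting goods → 5.25% → €3.070725
Cookbook €20.71: books and periodicals → 9.25% → €1.915675
Subtotal = €116.59; unrounded tax = €8.258025 → €8.26; total due = €124.85

€124.85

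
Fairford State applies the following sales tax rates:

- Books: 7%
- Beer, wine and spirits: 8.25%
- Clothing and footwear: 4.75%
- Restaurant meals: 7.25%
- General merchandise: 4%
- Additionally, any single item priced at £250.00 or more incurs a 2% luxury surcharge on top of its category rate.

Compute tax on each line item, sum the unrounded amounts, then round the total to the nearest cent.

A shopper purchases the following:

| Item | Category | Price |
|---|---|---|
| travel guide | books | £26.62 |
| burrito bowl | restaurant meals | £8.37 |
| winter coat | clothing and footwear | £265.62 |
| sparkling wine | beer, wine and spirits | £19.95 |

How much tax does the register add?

Travel guide £26.62: books → 7% → £1.8634
Burrito bowl £8.37: restaurant meals → 7.25% → £0.606825
Winter coat £265.62: clothing and footwear → 4.75% + 2% surcharge = 6.75% → £17.92935
Sparkling wine £19.95: beer, wine and spirits → 8.25% → £1.645875
Unrounded tax sum = £22.04545 → £22.05

£22.05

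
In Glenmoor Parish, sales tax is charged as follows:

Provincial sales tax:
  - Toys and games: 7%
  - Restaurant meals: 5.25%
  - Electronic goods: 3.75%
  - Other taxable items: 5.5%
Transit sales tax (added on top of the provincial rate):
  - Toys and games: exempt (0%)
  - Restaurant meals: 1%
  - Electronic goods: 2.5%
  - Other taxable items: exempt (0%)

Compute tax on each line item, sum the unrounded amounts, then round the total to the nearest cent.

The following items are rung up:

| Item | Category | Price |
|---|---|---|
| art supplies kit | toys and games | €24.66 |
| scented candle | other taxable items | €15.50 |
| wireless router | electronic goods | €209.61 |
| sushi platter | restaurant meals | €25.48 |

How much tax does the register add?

Art supplies kit €24.66: toys and games → 7% + 0% transit = 7% → €1.7262
Scented candle €15.50: other taxable items → 5.5% + 0% transit = 5.5% → €0.8525
Wireless router €209.61: electronic goods → 3.75% + 2.5% transit = 6.25% → €13.100625
Sushi platter €25.48: restaurant meals → 5.25% + 1% transit = 6.25% → €1.5925
Unrounded tax sum = €17.271825 → €17.27

€17.27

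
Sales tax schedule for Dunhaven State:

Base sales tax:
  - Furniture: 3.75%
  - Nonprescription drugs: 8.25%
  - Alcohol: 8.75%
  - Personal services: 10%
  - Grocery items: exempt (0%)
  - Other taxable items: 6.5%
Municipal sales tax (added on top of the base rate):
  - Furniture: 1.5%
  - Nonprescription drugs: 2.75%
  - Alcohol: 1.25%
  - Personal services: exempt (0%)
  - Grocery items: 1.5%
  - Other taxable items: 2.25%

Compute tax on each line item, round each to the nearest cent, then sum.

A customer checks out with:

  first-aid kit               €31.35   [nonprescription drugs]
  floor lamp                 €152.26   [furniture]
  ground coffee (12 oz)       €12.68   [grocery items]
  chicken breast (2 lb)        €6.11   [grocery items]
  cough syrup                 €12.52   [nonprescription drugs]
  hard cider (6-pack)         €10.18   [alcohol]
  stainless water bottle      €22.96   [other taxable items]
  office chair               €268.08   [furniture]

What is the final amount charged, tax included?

First-aid kit €31.35: nonprescription drugs → 8.25% + 2.75% municipal = 11% → €3.45
Floor lamp €152.26: furniture → 3.75% + 1.5% municipal = 5.25% → €7.99
Ground coffee (12 oz) €12.68: grocery items → 0% + 1.5% municipal = 1.5% → €0.19
Chicken breast (2 lb) €6.11: grocery items → 0% + 1.5% municipal = 1.5% → €0.09
Cough syrup €12.52: nonprescription drugs → 8.25% + 2.75% municipal = 11% → €1.38
Hard cider (6-pack) €10.18: alcohol → 8.75% + 1.25% municipal = 10% → €1.02
Stainless water bottle €22.96: other taxable items → 6.5% + 2.25% municipal = 8.75% → €2.01
Office chair €268.08: furniture → 3.75% + 1.5% municipal = 5.25% → €14.07
Subtotal = €516.14; tax = €30.20; total due = €546.34

€546.34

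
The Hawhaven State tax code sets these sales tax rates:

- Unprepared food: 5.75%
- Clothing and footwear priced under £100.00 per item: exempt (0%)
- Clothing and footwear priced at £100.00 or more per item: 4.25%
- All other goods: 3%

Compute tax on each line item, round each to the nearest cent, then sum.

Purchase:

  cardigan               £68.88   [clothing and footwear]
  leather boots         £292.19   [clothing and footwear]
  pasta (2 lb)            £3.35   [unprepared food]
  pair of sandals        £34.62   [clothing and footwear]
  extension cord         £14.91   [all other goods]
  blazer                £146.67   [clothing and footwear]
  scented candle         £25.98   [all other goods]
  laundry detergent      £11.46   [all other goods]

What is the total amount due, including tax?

£618.47

Cardigan £68.88: clothing and footwear, under £100.00 → 0% → £0.00
Leather boots £292.19: clothing and footwear, £100.00 or more → 4.25% → £12.42
Pasta (2 lb) £3.35: unprepared food → 5.75% → £0.19
Pair of sandals £34.62: clothing and footwear, under £100.00 → 0% → £0.00
Extension cord £14.91: all other goods → 3% → £0.45
Blazer £146.67: clothing and footwear, £100.00 or more → 4.25% → £6.23
Scented candle £25.98: all other goods → 3% → £0.78
Laundry detergent £11.46: all other goods → 3% → £0.34
Subtotal = £598.06; tax = £20.41; total due = £618.47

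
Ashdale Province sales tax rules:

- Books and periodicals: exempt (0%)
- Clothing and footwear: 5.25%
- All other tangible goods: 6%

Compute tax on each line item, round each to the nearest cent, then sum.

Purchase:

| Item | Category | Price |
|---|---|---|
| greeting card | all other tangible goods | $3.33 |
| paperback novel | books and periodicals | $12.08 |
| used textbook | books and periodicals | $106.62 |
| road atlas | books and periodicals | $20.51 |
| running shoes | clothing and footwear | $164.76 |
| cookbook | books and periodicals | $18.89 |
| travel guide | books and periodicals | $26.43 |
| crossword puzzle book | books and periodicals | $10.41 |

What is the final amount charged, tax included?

Greeting card $3.33: all other tangible goods → 6% → $0.20
Paperback novel $12.08: books and periodicals → 0% → $0.00
Used textbook $106.62: books and periodicals → 0% → $0.00
Road atlas $20.51: books and periodicals → 0% → $0.00
Running shoes $164.76: clothing and footwear → 5.25% → $8.65
Cookbook $18.89: books and periodicals → 0% → $0.00
Travel guide $26.43: books and periodicals → 0% → $0.00
Crossword puzzle book $10.41: books and periodicals → 0% → $0.00
Subtotal = $363.03; tax = $8.85; total due = $371.88

$371.88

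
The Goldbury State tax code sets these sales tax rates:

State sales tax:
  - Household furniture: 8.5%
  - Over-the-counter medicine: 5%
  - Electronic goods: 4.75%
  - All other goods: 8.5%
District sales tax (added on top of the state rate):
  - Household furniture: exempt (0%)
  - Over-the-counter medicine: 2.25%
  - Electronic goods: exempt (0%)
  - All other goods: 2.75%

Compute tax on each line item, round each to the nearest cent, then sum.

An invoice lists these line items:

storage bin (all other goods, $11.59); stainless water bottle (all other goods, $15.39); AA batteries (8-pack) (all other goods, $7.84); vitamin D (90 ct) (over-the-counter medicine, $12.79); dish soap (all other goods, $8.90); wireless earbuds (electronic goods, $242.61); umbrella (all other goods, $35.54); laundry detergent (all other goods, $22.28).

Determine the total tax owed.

Storage bin $11.59: all other goods → 8.5% + 2.75% district = 11.25% → $1.30
Stainless water bottle $15.39: all other goods → 8.5% + 2.75% district = 11.25% → $1.73
AA batteries (8-pack) $7.84: all other goods → 8.5% + 2.75% district = 11.25% → $0.88
Vitamin D (90 ct) $12.79: over-the-counter medicine → 5% + 2.25% district = 7.25% → $0.93
Dish soap $8.90: all other goods → 8.5% + 2.75% district = 11.25% → $1.00
Wireless earbuds $242.61: electronic goods → 4.75% + 0% district = 4.75% → $11.52
Umbrella $35.54: all other goods → 8.5% + 2.75% district = 11.25% → $4.00
Laundry detergent $22.28: all other goods → 8.5% + 2.75% district = 11.25% → $2.51
Total tax = $1.30 + $1.73 + $0.88 + $0.93 + $1.00 + $11.52 + $4.00 + $2.51 = $23.87

$23.87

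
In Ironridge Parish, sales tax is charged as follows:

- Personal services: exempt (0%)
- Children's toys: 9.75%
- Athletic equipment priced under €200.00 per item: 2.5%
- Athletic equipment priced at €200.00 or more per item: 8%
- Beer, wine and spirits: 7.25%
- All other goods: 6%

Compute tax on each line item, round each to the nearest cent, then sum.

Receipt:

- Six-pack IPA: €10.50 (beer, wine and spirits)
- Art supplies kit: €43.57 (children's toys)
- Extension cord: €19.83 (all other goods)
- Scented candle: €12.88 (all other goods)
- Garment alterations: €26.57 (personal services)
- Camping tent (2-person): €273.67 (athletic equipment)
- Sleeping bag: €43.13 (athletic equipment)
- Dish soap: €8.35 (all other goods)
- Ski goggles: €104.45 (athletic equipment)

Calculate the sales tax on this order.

€33.05

Six-pack IPA €10.50: beer, wine and spirits → 7.25% → €0.76
Art supplies kit €43.57: children's toys → 9.75% → €4.25
Extension cord €19.83: all other goods → 6% → €1.19
Scented candle €12.88: all other goods → 6% → €0.77
Garment alterations €26.57: personal services → 0% → €0.00
Camping tent (2-person) €273.67: athletic equipment, €200.00 or more → 8% → €21.89
Sleeping bag €43.13: athletic equipment, under €200.00 → 2.5% → €1.08
Dish soap €8.35: all other goods → 6% → €0.50
Ski goggles €104.45: athletic equipment, under €200.00 → 2.5% → €2.61
Total tax = €0.76 + €4.25 + €1.19 + €0.77 + €21.89 + €1.08 + €0.50 + €2.61 = €33.05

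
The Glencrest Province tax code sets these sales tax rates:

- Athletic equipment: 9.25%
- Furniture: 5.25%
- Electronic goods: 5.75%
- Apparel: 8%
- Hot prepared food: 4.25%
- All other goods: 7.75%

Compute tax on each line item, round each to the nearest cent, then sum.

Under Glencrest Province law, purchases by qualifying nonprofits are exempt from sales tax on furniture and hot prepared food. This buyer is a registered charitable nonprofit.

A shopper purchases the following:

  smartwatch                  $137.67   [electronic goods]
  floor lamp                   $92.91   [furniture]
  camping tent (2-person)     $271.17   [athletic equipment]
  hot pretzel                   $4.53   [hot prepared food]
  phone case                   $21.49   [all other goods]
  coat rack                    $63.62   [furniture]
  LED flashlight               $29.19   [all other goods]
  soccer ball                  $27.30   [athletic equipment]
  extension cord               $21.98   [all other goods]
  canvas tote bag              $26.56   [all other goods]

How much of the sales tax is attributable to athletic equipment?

Camping tent (2-person) $271.17: athletic equipment → 9.25% → $25.08
Soccer ball $27.30: athletic equipment → 9.25% → $2.53
Tax on athletic equipment = $25.08 + $2.53 = $27.61

$27.61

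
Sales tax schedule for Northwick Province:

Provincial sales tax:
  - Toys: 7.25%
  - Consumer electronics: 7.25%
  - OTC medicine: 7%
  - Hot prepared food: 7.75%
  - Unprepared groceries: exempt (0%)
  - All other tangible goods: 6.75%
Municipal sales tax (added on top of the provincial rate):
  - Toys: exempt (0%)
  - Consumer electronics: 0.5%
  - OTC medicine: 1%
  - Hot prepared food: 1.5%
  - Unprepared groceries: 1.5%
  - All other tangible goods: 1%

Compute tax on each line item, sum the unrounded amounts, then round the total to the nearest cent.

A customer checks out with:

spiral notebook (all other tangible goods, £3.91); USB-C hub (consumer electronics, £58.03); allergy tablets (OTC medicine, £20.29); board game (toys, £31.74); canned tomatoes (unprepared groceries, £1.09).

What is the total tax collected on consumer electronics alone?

USB-C hub £58.03: consumer electronics → 7.25% + 0.5% municipal = 7.75% → £4.497325
Tax on consumer electronics: unrounded sum = £4.497325 → £4.50

£4.50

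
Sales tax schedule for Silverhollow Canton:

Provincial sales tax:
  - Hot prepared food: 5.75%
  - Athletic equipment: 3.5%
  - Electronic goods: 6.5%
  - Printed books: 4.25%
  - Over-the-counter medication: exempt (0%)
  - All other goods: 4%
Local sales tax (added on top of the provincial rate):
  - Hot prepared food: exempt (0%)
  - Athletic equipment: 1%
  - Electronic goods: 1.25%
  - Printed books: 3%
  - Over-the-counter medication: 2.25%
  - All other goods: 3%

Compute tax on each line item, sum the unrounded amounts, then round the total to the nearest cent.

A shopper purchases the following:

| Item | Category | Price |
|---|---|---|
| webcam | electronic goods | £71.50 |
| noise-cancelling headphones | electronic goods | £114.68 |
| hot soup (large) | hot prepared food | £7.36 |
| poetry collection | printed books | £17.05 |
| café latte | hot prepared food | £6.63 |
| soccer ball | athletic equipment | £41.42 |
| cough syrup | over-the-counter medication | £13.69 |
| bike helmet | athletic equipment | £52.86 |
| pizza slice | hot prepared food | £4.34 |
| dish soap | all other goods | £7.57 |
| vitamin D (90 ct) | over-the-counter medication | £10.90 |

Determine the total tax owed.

£22.04

Webcam £71.50: electronic goods → 6.5% + 1.25% local = 7.75% → £5.54125
Noise-cancelling headphones £114.68: electronic goods → 6.5% + 1.25% local = 7.75% → £8.8877
Hot soup (large) £7.36: hot prepared food → 5.75% + 0% local = 5.75% → £0.4232
Poetry collection £17.05: printed books → 4.25% + 3% local = 7.25% → £1.236125
Café latte £6.63: hot prepared food → 5.75% + 0% local = 5.75% → £0.381225
Soccer ball £41.42: athletic equipment → 3.5% + 1% local = 4.5% → £1.8639
Cough syrup £13.69: over-the-counter medication → 0% + 2.25% local = 2.25% → £0.308025
Bike helmet £52.86: athletic equipment → 3.5% + 1% local = 4.5% → £2.3787
Pizza slice £4.34: hot prepared food → 5.75% + 0% local = 5.75% → £0.24955
Dish soap £7.57: all other goods → 4% + 3% local = 7% → £0.5299
Vitamin D (90 ct) £10.90: over-the-counter medication → 0% + 2.25% local = 2.25% → £0.24525
Unrounded tax sum = £22.044825 → £22.04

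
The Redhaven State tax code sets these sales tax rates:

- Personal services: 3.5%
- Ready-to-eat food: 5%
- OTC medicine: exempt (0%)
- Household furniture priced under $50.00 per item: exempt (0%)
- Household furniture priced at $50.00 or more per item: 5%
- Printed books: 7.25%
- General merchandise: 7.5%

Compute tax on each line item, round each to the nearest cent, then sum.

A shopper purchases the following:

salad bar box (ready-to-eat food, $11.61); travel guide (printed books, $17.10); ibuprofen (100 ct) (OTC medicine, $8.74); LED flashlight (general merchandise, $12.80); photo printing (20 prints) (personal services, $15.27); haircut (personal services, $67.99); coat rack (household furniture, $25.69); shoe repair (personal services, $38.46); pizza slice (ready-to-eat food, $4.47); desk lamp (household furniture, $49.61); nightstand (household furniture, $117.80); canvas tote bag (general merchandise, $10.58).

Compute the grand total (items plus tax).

$394.06

Salad bar box $11.61: ready-to-eat food → 5% → $0.58
Travel guide $17.10: printed books → 7.25% → $1.24
Ibuprofen (100 ct) $8.74: OTC medicine → 0% → $0.00
LED flashlight $12.80: general merchandise → 7.5% → $0.96
Photo printing (20 prints) $15.27: personal services → 3.5% → $0.53
Haircut $67.99: personal services → 3.5% → $2.38
Coat rack $25.69: household furniture, under $50.00 → 0% → $0.00
Shoe repair $38.46: personal services → 3.5% → $1.35
Pizza slice $4.47: ready-to-eat food → 5% → $0.22
Desk lamp $49.61: household furniture, under $50.00 → 0% → $0.00
Nightstand $117.80: household furniture, $50.00 or more → 5% → $5.89
Canvas tote bag $10.58: general merchandise → 7.5% → $0.79
Subtotal = $380.12; tax = $13.94; total due = $394.06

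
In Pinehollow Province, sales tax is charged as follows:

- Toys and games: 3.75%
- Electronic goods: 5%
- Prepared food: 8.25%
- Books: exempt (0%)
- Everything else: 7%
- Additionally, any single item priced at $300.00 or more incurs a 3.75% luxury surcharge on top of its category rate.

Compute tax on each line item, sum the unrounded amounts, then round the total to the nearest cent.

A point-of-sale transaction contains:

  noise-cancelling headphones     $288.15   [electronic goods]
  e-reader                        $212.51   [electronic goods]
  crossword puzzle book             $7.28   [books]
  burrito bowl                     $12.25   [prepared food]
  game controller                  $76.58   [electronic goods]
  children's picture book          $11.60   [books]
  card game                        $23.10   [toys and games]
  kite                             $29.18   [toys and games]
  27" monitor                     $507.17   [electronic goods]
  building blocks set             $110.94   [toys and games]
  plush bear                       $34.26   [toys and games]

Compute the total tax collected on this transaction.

Noise-cancelling headphones $288.15: electronic goods → 5% → $14.4075
E-reader $212.51: electronic goods → 5% → $10.6255
Crossword puzzle book $7.28: books → 0% → $0.00
Burrito bowl $12.25: prepared food → 8.25% → $1.010625
Game controller $76.58: electronic goods → 5% → $3.829
Children's picture book $11.60: books → 0% → $0.00
Card game $23.10: toys and games → 3.75% → $0.86625
Kite $29.18: toys and games → 3.75% → $1.09425
27" monitor $507.17: electronic goods → 5% + 3.75% surcharge = 8.75% → $44.377375
Building blocks set $110.94: toys and games → 3.75% → $4.16025
Plush bear $34.26: toys and games → 3.75% → $1.28475
Unrounded tax sum = $81.6555 → $81.66

$81.66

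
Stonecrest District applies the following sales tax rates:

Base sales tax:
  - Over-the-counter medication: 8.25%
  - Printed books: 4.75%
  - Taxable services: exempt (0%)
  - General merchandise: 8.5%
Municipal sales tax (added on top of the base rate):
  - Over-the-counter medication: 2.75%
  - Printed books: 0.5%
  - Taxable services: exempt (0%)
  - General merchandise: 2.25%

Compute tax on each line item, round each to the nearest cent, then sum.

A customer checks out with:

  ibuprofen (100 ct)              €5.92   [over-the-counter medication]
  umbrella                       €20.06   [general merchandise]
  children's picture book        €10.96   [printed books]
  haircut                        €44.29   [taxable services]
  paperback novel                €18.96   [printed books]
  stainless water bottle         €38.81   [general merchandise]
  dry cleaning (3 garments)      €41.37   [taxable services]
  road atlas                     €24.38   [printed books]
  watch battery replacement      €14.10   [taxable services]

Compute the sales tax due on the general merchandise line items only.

€6.33

Umbrella €20.06: general merchandise → 8.5% + 2.25% municipal = 10.75% → €2.16
Stainless water bottle €38.81: general merchandise → 8.5% + 2.25% municipal = 10.75% → €4.17
Tax on general merchandise = €2.16 + €4.17 = €6.33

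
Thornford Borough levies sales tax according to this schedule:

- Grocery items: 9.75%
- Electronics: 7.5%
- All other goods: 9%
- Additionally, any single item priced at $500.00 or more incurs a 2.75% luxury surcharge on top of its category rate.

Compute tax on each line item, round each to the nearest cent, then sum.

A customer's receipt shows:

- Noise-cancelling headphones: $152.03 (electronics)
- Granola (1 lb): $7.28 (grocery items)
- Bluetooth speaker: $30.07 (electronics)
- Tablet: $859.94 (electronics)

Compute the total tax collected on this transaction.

Noise-cancelling headphones $152.03: electronics → 7.5% → $11.40
Granola (1 lb) $7.28: grocery items → 9.75% → $0.71
Bluetooth speaker $30.07: electronics → 7.5% → $2.26
Tablet $859.94: electronics → 7.5% + 2.75% surcharge = 10.25% → $88.14
Total tax = $11.40 + $0.71 + $2.26 + $88.14 = $102.51

$102.51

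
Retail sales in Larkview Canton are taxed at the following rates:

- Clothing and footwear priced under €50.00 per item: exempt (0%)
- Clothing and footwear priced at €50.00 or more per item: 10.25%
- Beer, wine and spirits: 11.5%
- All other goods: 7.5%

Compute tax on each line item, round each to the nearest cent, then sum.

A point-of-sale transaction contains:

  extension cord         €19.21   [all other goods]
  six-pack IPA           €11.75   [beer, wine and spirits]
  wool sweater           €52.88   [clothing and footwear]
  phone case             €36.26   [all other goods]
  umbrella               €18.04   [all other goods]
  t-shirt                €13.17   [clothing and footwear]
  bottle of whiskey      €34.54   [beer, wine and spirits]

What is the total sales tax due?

€16.25

Extension cord €19.21: all other goods → 7.5% → €1.44
Six-pack IPA €11.75: beer, wine and spirits → 11.5% → €1.35
Wool sweater €52.88: clothing and footwear, €50.00 or more → 10.25% → €5.42
Phone case €36.26: all other goods → 7.5% → €2.72
Umbrella €18.04: all other goods → 7.5% → €1.35
T-shirt €13.17: clothing and footwear, under €50.00 → 0% → €0.00
Bottle of whiskey €34.54: beer, wine and spirits → 11.5% → €3.97
Total tax = €1.44 + €1.35 + €5.42 + €2.72 + €1.35 + €3.97 = €16.25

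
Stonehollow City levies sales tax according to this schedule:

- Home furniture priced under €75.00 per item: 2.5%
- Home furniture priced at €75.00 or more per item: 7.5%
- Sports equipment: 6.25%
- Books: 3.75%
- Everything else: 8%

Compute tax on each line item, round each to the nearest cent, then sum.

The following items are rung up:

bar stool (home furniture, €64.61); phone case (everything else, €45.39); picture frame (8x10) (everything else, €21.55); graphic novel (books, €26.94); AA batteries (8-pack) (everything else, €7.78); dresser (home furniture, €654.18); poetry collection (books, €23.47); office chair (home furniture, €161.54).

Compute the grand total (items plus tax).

Bar stool €64.61: home furniture, under €75.00 → 2.5% → €1.62
Phone case €45.39: everything else → 8% → €3.63
Picture frame (8x10) €21.55: everything else → 8% → €1.72
Graphic novel €26.94: books → 3.75% → €1.01
AA batteries (8-pack) €7.78: everything else → 8% → €0.62
Dresser €654.18: home furniture, €75.00 or more → 7.5% → €49.06
Poetry collection €23.47: books → 3.75% → €0.88
Office chair €161.54: home furniture, €75.00 or more → 7.5% → €12.12
Subtotal = €1005.46; tax = €70.66; total due = €1076.12

€1076.12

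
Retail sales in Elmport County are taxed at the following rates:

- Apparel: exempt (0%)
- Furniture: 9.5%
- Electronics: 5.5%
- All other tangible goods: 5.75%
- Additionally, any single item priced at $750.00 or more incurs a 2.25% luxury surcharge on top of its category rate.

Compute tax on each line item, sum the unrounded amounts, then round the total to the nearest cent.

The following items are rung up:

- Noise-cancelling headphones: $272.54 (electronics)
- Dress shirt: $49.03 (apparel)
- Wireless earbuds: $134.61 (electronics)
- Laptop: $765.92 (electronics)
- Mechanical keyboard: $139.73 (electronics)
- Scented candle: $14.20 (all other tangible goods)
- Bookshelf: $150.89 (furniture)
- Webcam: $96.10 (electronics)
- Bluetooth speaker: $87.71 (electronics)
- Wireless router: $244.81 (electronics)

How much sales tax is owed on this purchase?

$128.16

Noise-cancelling headphones $272.54: electronics → 5.5% → $14.9897
Dress shirt $49.03: apparel → 0% → $0.00
Wireless earbuds $134.61: electronics → 5.5% → $7.40355
Laptop $765.92: electronics → 5.5% + 2.25% surcharge = 7.75% → $59.3588
Mechanical keyboard $139.73: electronics → 5.5% → $7.68515
Scented candle $14.20: all other tangible goods → 5.75% → $0.8165
Bookshelf $150.89: furniture → 9.5% → $14.33455
Webcam $96.10: electronics → 5.5% → $5.2855
Bluetooth speaker $87.71: electronics → 5.5% → $4.82405
Wireless router $244.81: electronics → 5.5% → $13.46455
Unrounded tax sum = $128.16235 → $128.16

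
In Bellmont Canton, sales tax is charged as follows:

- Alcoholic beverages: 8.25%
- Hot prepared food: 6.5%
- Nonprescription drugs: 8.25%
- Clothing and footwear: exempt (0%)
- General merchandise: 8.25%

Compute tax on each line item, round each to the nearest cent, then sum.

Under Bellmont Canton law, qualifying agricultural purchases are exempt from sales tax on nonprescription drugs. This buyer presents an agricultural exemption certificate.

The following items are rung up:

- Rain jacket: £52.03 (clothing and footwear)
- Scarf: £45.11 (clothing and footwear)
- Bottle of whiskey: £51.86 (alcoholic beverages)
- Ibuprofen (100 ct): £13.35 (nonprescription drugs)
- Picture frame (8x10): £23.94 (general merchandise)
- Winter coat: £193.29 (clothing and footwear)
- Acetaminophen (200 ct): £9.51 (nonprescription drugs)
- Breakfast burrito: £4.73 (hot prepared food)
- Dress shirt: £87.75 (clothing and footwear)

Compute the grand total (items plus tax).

£488.14

Rain jacket £52.03: clothing and footwear → 0% → £0.00
Scarf £45.11: clothing and footwear → 0% → £0.00
Bottle of whiskey £51.86: alcoholic beverages → 8.25% → £4.28
Ibuprofen (100 ct) £13.35: nonprescription drugs, buyer-exempt → 0% → £0.00
Picture frame (8x10) £23.94: general merchandise → 8.25% → £1.98
Winter coat £193.29: clothing and footwear → 0% → £0.00
Acetaminophen (200 ct) £9.51: nonprescription drugs, buyer-exempt → 0% → £0.00
Breakfast burrito £4.73: hot prepared food → 6.5% → £0.31
Dress shirt £87.75: clothing and footwear → 0% → £0.00
Subtotal = £481.57; tax = £6.57; total due = £488.14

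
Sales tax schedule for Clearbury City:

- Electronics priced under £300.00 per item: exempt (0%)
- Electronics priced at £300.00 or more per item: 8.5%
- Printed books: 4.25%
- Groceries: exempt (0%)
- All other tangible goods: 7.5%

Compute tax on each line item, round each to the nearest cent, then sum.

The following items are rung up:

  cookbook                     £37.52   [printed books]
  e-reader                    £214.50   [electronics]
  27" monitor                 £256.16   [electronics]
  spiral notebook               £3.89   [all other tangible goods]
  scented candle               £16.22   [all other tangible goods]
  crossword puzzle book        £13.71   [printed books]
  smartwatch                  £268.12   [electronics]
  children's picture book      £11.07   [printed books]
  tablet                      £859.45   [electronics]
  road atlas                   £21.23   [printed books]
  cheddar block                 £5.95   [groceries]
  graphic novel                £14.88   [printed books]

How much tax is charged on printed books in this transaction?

£4.17

Cookbook £37.52: printed books → 4.25% → £1.59
Crossword puzzle book £13.71: printed books → 4.25% → £0.58
Children's picture book £11.07: printed books → 4.25% → £0.47
Road atlas £21.23: printed books → 4.25% → £0.90
Graphic novel £14.88: printed books → 4.25% → £0.63
Tax on printed books = £1.59 + £0.58 + £0.47 + £0.90 + £0.63 = £4.17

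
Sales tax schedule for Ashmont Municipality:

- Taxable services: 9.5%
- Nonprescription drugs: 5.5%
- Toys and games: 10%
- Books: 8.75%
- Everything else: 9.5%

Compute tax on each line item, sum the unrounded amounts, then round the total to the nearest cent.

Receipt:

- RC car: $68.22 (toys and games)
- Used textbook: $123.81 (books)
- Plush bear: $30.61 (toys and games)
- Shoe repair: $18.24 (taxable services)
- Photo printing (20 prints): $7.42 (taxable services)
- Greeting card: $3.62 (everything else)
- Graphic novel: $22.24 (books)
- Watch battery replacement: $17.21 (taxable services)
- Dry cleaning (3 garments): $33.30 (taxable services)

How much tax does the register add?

RC car $68.22: toys and games → 10% → $6.822
Used textbook $123.81: books → 8.75% → $10.833375
Plush bear $30.61: toys and games → 10% → $3.061
Shoe repair $18.24: taxable services → 9.5% → $1.7328
Photo printing (20 prints) $7.42: taxable services → 9.5% → $0.7049
Greeting card $3.62: everything else → 9.5% → $0.3439
Graphic novel $22.24: books → 8.75% → $1.946
Watch battery replacement $17.21: taxable services → 9.5% → $1.63495
Dry cleaning (3 garments) $33.30: taxable services → 9.5% → $3.1635
Unrounded tax sum = $30.242425 → $30.24

$30.24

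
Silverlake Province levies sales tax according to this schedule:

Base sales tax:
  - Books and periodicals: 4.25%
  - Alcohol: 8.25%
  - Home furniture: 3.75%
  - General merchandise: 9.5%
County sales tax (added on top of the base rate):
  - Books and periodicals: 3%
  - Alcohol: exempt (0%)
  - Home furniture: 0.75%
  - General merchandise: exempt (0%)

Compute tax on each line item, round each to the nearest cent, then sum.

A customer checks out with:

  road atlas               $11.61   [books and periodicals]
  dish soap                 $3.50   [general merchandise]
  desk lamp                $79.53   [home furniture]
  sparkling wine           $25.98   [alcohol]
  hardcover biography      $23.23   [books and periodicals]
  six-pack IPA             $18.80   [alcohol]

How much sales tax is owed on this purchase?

$10.12

Road atlas $11.61: books and periodicals → 4.25% + 3% county = 7.25% → $0.84
Dish soap $3.50: general merchandise → 9.5% + 0% county = 9.5% → $0.33
Desk lamp $79.53: home furniture → 3.75% + 0.75% county = 4.5% → $3.58
Sparkling wine $25.98: alcohol → 8.25% + 0% county = 8.25% → $2.14
Hardcover biography $23.23: books and periodicals → 4.25% + 3% county = 7.25% → $1.68
Six-pack IPA $18.80: alcohol → 8.25% + 0% county = 8.25% → $1.55
Total tax = $0.84 + $0.33 + $3.58 + $2.14 + $1.68 + $1.55 = $10.12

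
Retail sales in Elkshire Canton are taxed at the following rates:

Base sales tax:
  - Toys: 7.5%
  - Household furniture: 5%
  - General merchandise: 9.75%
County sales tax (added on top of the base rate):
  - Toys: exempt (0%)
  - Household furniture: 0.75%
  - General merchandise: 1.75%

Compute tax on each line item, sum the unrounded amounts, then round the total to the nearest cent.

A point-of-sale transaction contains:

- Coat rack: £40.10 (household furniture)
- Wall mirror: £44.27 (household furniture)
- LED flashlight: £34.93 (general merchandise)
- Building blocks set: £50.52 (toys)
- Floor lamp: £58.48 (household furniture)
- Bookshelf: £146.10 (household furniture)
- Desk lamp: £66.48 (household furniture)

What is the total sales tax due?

Coat rack £40.10: household furniture → 5% + 0.75% county = 5.75% → £2.30575
Wall mirror £44.27: household furniture → 5% + 0.75% county = 5.75% → £2.545525
LED flashlight £34.93: general merchandise → 9.75% + 1.75% county = 11.5% → £4.01695
Building blocks set £50.52: toys → 7.5% + 0% county = 7.5% → £3.789
Floor lamp £58.48: household furniture → 5% + 0.75% county = 5.75% → £3.3626
Bookshelf £146.10: household furniture → 5% + 0.75% county = 5.75% → £8.40075
Desk lamp £66.48: household furniture → 5% + 0.75% county = 5.75% → £3.8226
Unrounded tax sum = £28.243175 → £28.24

£28.24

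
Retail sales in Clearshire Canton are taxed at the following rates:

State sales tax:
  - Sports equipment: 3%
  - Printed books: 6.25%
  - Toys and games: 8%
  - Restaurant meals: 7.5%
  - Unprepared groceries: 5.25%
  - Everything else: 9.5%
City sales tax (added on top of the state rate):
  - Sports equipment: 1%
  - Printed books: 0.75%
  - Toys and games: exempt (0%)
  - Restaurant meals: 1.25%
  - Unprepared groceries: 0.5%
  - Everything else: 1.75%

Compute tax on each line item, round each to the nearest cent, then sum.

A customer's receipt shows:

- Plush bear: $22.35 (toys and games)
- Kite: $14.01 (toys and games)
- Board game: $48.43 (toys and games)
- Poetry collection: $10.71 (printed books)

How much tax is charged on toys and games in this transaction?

$6.78

Plush bear $22.35: toys and games → 8% + 0% city = 8% → $1.79
Kite $14.01: toys and games → 8% + 0% city = 8% → $1.12
Board game $48.43: toys and games → 8% + 0% city = 8% → $3.87
Tax on toys and games = $1.79 + $1.12 + $3.87 = $6.78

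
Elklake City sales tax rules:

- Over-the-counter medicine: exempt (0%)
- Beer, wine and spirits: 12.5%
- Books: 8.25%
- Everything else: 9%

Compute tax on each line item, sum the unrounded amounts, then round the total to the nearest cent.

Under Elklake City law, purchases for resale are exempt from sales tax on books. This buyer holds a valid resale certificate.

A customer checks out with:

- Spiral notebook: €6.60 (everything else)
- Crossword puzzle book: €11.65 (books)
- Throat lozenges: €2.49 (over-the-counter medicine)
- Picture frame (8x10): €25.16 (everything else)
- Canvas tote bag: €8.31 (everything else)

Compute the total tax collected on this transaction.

Spiral notebook €6.60: everything else → 9% → €0.594
Crossword puzzle book €11.65: books, buyer-exempt → 0% → €0.00
Throat lozenges €2.49: over-the-counter medicine → 0% → €0.00
Picture frame (8x10) €25.16: everything else → 9% → €2.2644
Canvas tote bag €8.31: everything else → 9% → €0.7479
Unrounded tax sum = €3.6063 → €3.61

€3.61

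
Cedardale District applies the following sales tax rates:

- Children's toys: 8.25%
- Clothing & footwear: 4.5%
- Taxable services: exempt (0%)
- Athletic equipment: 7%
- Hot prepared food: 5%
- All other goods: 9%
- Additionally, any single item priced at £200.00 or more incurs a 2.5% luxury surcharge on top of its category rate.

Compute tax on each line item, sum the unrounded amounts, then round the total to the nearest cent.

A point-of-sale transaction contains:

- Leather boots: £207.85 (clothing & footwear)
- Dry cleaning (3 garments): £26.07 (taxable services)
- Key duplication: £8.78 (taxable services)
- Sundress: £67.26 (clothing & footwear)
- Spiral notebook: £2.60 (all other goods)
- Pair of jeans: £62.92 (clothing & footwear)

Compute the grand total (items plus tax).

£396.12

Leather boots £207.85: clothing & footwear → 4.5% + 2.5% surcharge = 7% → £14.5495
Dry cleaning (3 garments) £26.07: taxable services → 0% → £0.00
Key duplication £8.78: taxable services → 0% → £0.00
Sundress £67.26: clothing & footwear → 4.5% → £3.0267
Spiral notebook £2.60: all other goods → 9% → £0.234
Pair of jeans £62.92: clothing & footwear → 4.5% → £2.8314
Subtotal = £375.48; unrounded tax = £20.6416 → £20.64; total due = £396.12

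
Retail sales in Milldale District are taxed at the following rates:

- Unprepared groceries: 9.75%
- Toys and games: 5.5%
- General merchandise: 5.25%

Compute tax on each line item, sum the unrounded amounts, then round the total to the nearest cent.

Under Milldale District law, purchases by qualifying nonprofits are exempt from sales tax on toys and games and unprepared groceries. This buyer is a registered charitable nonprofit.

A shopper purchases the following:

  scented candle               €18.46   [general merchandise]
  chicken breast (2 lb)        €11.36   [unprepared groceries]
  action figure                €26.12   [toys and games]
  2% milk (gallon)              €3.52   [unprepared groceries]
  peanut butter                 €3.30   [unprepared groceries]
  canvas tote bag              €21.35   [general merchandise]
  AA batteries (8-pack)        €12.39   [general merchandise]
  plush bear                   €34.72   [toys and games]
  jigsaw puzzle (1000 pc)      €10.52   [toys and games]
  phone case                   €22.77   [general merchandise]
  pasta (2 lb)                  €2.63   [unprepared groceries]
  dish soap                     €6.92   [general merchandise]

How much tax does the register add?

€4.30

Scented candle €18.46: general merchandise → 5.25% → €0.96915
Chicken breast (2 lb) €11.36: unprepared groceries, buyer-exempt → 0% → €0.00
Action figure €26.12: toys and games, buyer-exempt → 0% → €0.00
2% milk (gallon) €3.52: unprepared groceries, buyer-exempt → 0% → €0.00
Peanut butter €3.30: unprepared groceries, buyer-exempt → 0% → €0.00
Canvas tote bag €21.35: general merchandise → 5.25% → €1.120875
AA batteries (8-pack) €12.39: general merchandise → 5.25% → €0.650475
Plush bear €34.72: toys and games, buyer-exempt → 0% → €0.00
Jigsaw puzzle (1000 pc) €10.52: toys and games, buyer-exempt → 0% → €0.00
Phone case €22.77: general merchandise → 5.25% → €1.195425
Pasta (2 lb) €2.63: unprepared groceries, buyer-exempt → 0% → €0.00
Dish soap €6.92: general merchandise → 5.25% → €0.3633
Unrounded tax sum = €4.299225 → €4.30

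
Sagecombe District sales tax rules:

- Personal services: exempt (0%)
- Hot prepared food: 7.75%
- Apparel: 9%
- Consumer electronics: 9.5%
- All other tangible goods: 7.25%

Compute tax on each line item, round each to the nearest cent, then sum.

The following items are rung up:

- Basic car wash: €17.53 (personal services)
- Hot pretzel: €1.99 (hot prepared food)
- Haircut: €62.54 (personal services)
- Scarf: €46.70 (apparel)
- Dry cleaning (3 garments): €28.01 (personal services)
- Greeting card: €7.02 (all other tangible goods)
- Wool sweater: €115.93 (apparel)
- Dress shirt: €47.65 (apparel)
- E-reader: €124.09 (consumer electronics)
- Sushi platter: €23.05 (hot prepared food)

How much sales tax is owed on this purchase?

Basic car wash €17.53: personal services → 0% → €0.00
Hot pretzel €1.99: hot prepared food → 7.75% → €0.15
Haircut €62.54: personal services → 0% → €0.00
Scarf €46.70: apparel → 9% → €4.20
Dry cleaning (3 garments) €28.01: personal services → 0% → €0.00
Greeting card €7.02: all other tangible goods → 7.25% → €0.51
Wool sweater €115.93: apparel → 9% → €10.43
Dress shirt €47.65: apparel → 9% → €4.29
E-reader €124.09: consumer electronics → 9.5% → €11.79
Sushi platter €23.05: hot prepared food → 7.75% → €1.79
Total tax = €0.15 + €4.20 + €0.51 + €10.43 + €4.29 + €11.79 + €1.79 = €33.16

€33.16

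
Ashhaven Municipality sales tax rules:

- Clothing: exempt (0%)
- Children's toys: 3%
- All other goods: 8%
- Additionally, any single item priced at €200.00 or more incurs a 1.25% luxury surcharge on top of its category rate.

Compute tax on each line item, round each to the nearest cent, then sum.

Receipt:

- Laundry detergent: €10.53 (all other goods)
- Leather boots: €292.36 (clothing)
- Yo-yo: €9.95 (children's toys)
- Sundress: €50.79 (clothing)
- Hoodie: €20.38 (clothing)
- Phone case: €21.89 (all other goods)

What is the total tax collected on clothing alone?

€3.65

Leather boots €292.36: clothing → 0% + 1.25% surcharge = 1.25% → €3.65
Sundress €50.79: clothing → 0% → €0.00
Hoodie €20.38: clothing → 0% → €0.00
Tax on clothing = €3.65 + €0.00 + €0.00 = €3.65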